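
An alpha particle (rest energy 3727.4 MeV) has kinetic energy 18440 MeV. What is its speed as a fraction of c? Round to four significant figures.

0.9858c

K = (γ−1)mc², so γ = 1 + 18440/3727.4 = 5.9471.
Then v/c = √(1 − γ⁻²) = √(1 − 0.0282741) = √0.9717259 = 0.9858.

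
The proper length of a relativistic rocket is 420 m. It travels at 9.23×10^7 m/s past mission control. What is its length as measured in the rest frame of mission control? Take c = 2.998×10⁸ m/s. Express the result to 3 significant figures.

400 m

β = v/c = (9.23×10^7 m/s)/(2.998×10⁸ m/s) = 0.307872.
Lorentz factor: γ = (1 − 0.09478517)^(−1/2) = 1.0511.
Length contraction: L = L₀/γ = 420/1.0511 = 400 m.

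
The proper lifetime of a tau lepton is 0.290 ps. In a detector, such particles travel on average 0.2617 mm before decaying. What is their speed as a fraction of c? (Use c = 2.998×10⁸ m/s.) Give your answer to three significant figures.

0.949c

Let x = d/(cτ) = 2.617×10^-4 m / (2.998×10⁸ m/s × 2.900×10^-13 s) = 3.0101. Since d = βγcτ, x = βγ = β/√(1−β²).
Solving: β² = x²/(1+x²) = 9.0607/10.0607 = 0.900603, so β = 0.949.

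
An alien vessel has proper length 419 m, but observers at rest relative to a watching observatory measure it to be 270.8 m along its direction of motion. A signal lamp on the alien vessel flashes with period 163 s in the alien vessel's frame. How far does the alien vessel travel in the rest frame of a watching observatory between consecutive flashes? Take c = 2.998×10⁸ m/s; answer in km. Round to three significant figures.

Length contraction gives γ = L₀/L = 419/270.8 = 1.54727.
β = √(1 − 1/γ²) = 0.76308. Lab-frame period = γτ = 1.54727×163 s = 252.21 s. Distance = βc × γτ = 0.76308 × 2.998×10⁸ m/s × 252.21 s = 5.7698×10^10 m = 5.77×10^7 km.

5.77×10^7 km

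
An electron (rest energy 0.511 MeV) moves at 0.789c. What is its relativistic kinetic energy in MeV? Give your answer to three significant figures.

0.321 MeV

γ = 1/√(1 − β²) = 1/√(1 − 0.622521) = 1/√0.377479 = 1.62762.
Kinetic energy: K = (γ − 1)mc² = (1.62762 − 1) × 0.511 MeV = 0.62762 × 0.511 = 0.321 MeV.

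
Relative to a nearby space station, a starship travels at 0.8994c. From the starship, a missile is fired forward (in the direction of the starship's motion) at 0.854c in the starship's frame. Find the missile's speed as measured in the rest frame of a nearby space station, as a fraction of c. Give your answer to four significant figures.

In units of c, u = (u' + v)/(1 + u'v) with u' = 0.854 and v = 0.8994.
Numerator: 0.854 + 0.8994 = 1.7534. Denominator: 1 + (0.854)(0.8994) = 1.7680876.
u = 1.7534/1.7680876 = 0.99169, so the speed is 0.9917c.

0.9917c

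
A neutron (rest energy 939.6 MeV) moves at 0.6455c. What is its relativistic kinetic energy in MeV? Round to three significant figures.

291 MeV

γ = 1/√(1 − β²) = 1/√(1 − 0.41667025) = 1/√0.58332975 = 1/0.76376 = 1.30931.
Kinetic energy: K = (γ − 1)mc² = (1.30931 − 1) × 939.6 MeV = 0.30931 × 939.6 = 291 MeV.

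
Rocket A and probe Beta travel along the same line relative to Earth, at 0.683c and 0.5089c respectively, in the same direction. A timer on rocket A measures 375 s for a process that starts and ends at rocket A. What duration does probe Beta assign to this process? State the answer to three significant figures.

Transform rocket A's velocity into probe Beta's frame: (0.683 − 0.5089)/(1 − 0.683·0.5089) = 0.1741/0.6524213, so the relative speed is 0.26685c.
At |u| = 0.26685c, γ = (1 − 0.0712089)^(−1/2) = 1.0376.
Rocket A's interval is proper; time dilation gives Δt_B = γΔτ = 1.0376 × 375 s = 389 s.

389 s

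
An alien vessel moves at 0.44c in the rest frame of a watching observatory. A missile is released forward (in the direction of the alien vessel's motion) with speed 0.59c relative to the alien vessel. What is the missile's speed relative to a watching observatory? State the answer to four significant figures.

Relativistic velocity addition: u = (u' + v)/(1 + u'v/c²), with u' = 0.59c and v = 0.44c.
Numerator: 0.59 + 0.44 = 1.03. Denominator: 1 + (0.59)(0.44) = 1.2596.
u = 1.03/1.2596 = 0.81772, so the speed is 0.8177c.

0.8177c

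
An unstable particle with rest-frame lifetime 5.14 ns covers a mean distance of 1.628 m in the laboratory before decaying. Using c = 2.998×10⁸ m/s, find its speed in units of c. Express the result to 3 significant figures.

0.726c

d = βγcτ ⇒ βγ = d/(cτ) = 1.628 m / (1.540972 m) = 1.0565.
β = (βγ)/√(1+(βγ)²) = 1.0565/√2.11619 = 0.726.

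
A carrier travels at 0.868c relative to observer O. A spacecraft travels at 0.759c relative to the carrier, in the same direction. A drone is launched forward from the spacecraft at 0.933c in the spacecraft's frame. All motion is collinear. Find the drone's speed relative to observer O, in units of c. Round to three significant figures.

0.999c

First combine the drone and spacecraft (S''→S'): u₁ = (0.933 + 0.759)/(1 + 0.933×0.759) = 1.692/1.708147 = 0.99055.
Then combine with the carrier (S'→S): u = (0.99055 + 0.868)/(1 + 0.99055×0.868) = 1.85855/1.8597974 = 0.99933.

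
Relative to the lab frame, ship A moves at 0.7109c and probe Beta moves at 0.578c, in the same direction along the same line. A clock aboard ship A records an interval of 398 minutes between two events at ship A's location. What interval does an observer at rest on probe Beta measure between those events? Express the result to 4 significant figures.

The velocity of ship A relative to probe Beta is (0.7109 − 0.578)c / (1 − 0.7109×0.578) = 0.2256c; relative speed 0.2256c.
At |u| = 0.2256c, γ = (1 − 0.0508954)^(−1/2) = 1.0265.
Ship A's interval is proper; time dilation gives Δt_B = γΔτ = 1.0265 × 398 minutes = 408.5 minutes.

408.5 minutes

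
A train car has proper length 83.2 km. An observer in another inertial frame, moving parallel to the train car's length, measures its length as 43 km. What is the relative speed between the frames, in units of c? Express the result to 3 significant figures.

0.856c

Length contraction gives γ = L₀/L = 83.2/43 = 1.9349.
β = √(1 − 1/γ²) = √0.732894 = 0.856.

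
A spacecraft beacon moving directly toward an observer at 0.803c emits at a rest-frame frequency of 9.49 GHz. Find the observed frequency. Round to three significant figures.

Relativistic Doppler (source moving toward): f_obs = f_src · √((1+β)/(1−β)).
With β = 0.803: factor = √(1.803/0.197) = 3.0253.
f_obs = 9.49 × 3.0253 = 28.7 GHz.

28.7 GHz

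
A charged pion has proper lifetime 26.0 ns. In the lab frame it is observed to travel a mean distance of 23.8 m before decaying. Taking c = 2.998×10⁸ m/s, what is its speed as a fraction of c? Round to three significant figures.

0.950c

Let x = d/(cτ) = 23.80 m / (2.998×10⁸ m/s × 2.600×10^-8 s) = 3.0533. Since d = βγcτ, x = βγ = β/√(1−β²).
Solving: β² = x²/(1+x²) = 9.32264/10.32264 = 0.903126, so β = 0.950.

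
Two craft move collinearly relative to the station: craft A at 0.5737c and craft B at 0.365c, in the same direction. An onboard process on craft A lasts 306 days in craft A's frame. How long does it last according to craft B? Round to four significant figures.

317.3 days

The velocity of craft A relative to craft B is (0.5737 − 0.365)c / (1 − 0.5737×0.365) = 0.26398c; relative speed 0.26398c.
γ for this relative speed: γ = 1/√(1 − 0.0696854) = 1.0368.
The clock on craft A records proper time, so craft B measures Δt = γΔτ = 1.0368 × 306 = 317.3 days.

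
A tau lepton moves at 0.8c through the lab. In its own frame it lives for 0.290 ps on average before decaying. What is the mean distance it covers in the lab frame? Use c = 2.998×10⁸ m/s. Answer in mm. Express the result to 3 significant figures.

γ = 1/√(1 − β²) = 1/√(1 − 0.64) = 1/√0.36 = 1/0.6 = 1.6667.
Lab-frame lifetime: Δt = γτ = 1.6667 × 0.290 ps = 0.48334 ps.
Distance: d = vΔt = 0.8 × 2.998×10⁸ m/s × 4.8334×10^-13 s = 1.16×10^-4 m = 0.116 mm.

0.116 mm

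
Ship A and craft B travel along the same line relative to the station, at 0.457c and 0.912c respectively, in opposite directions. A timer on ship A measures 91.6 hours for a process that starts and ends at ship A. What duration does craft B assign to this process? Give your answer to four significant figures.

The velocity of ship A relative to craft B is (0.457 + 0.912)c / (1 + 0.457×0.912) = 0.96627c; relative speed 0.96627c.
γ for this relative speed: γ = 1/√(1 − 0.933678) = 3.883.
The clock on ship A records proper time, so craft B measures Δt = γΔτ = 3.883 × 91.6 = 355.7 hours.

355.7 hours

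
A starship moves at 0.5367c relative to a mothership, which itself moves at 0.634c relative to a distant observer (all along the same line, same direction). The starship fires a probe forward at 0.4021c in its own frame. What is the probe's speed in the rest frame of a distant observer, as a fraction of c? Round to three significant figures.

0.944c

Apply u = (u'+v)/(1+u'v) twice. Probe in the mothership frame: (0.4021+0.5367)/(1+0.4021·0.5367) = 0.9388/1.21580707 = 0.77216c.
That velocity, transformed to the rest frame of a distant observer: (0.77216+0.634)/(1+0.77216·0.634) = 1.40616/1.48954944 = 0.94402c.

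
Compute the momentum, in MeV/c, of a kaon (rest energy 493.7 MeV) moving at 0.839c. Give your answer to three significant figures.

761 MeV/c

Lorentz factor: γ = (1 − 0.703921)^(−1/2) = 1.8378.
Momentum: p = γβ·mc = 1.8378 × 0.839 × 493.7 MeV/c = 761 MeV/c.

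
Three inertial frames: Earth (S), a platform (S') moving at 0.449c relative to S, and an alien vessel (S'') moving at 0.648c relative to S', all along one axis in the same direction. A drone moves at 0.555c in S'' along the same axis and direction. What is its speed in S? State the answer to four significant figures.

0.9546c

Compose velocities in two stages. Stage 1 (into S'): u₁ = (0.555+0.648)/(1+0.555×0.648) = 0.88479.
Stage 2 (into S): u = (0.88479+0.449)/(1+0.88479×0.449) = 0.95457, so the speed is 0.9546c.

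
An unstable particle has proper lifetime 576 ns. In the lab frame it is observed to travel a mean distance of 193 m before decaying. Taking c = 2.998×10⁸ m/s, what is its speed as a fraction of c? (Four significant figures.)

0.7452c

Let x = d/(cτ) = 193.0 m / (2.998×10⁸ m/s × 5.760×10^-7 s) = 1.1176. Since d = βγcτ, x = βγ = β/√(1−β²).
Solving: β² = x²/(1+x²) = 1.24903/2.24903 = 0.555364, so β = 0.7452.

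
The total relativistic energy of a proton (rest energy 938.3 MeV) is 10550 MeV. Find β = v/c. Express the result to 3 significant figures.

γ = E/(mc²) = 10550/938.3 = 11.244.
β = √(1 − 1/γ²) = √(1 − 0.00790967) = √0.99209033 = 0.996.

0.996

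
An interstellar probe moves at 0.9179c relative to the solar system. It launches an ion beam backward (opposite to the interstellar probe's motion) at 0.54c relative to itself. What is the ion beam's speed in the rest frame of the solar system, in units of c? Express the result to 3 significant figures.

Relativistic velocity addition: u = (u' + v)/(1 + u'v/c²), with u' = −0.54c and v = 0.9179c.
Numerator: −0.54 + 0.9179 = 0.3779. Denominator: 1 + (−0.54)(0.9179) = 0.504334.
u = 0.3779/0.504334 = 0.74931, so the speed is 0.749c.

0.749c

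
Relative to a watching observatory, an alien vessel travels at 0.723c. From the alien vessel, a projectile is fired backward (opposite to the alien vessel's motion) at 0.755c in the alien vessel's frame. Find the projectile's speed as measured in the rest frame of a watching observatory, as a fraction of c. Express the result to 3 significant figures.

In units of c, u = (u' + v)/(1 + u'v) with u' = −0.755 and v = 0.723.
Numerator: −0.755 + 0.723 = −0.032. Denominator: 1 + (−0.755)(0.723) = 0.454135.
u = −0.032/0.454135 = −0.070464, so the speed is 0.0705c.

0.0705c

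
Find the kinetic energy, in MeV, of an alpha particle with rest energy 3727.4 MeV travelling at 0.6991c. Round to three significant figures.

1490 MeV

β² = 0.48874081, so γ = 1/√0.51125919 = 1.39855.
Kinetic energy: K = (γ − 1)mc² = (1.39855 − 1) × 3727.4 MeV = 0.39855 × 3727.4 = 1490 MeV.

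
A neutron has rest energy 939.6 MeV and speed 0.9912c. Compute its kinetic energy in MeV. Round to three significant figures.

6160 MeV

β² = 0.98247744, so γ = 1/√0.01752256 = 7.5544.
Kinetic energy: K = (γ − 1)mc² = (7.5544 − 1) × 939.6 MeV = 6.5544 × 939.6 = 6160 MeV.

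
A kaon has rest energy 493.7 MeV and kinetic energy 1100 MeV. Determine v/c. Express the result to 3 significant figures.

0.951

γ = 1 + K/(mc²) = 1 + 1100/493.7 = 3.2281.
β = √(1 − 1/γ²) = √(1 − 0.0959635) = √0.9040365 = 0.951.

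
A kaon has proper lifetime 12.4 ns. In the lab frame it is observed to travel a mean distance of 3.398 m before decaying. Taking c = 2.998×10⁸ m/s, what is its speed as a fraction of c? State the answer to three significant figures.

0.675c

Lab distance = (lab lifetime)·v = γτ·βc, so βγ = d/(cτ) = 3.398/(2.998×10⁸ × 1.240×10^-8) = 0.91405.
With βγ = 0.91405: γ² = 1 + (βγ)² = 1.835487, and β = (βγ)/γ = 0.91405/1.3548 = 0.675.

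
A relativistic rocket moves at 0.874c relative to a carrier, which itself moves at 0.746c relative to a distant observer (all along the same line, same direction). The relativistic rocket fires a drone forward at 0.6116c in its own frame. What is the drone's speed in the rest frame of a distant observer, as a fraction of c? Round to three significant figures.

Compose velocities in two stages. Stage 1 (into S'): u₁ = (0.6116+0.874)/(1+0.6116×0.874) = 0.96811.
Stage 2 (into S): u = (0.96811+0.746)/(1+0.96811×0.746) = 0.9953, so the speed is 0.995c.

0.995c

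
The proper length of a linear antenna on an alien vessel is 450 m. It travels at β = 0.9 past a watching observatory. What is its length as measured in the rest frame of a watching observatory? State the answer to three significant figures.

196 m

γ = 1/√(1 − β²) = 1/√(1 − 0.81) = 1/√0.19 = 1/0.43589 = 2.2942.
Along the direction of motion the measured length is L₀/γ = 450/2.2942 = 196 m.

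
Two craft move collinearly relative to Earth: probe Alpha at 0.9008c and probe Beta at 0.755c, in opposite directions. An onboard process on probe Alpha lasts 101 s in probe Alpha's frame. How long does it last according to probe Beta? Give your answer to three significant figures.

596 s

Speed of probe Alpha in probe Beta's frame: u = (v_A + v_B)/(1 + v_A v_B/c²) = (0.9008 + 0.755)/(1 + 0.9008×0.755) = 1.6558/1.680104 = 0.98553; |u| = 0.98553c.
At |u| = 0.98553c, γ = (1 − 0.971269)^(−1/2) = 5.8996.
Probe Alpha's interval is proper; time dilation gives Δt_B = γΔτ = 5.8996 × 101 s = 596 s.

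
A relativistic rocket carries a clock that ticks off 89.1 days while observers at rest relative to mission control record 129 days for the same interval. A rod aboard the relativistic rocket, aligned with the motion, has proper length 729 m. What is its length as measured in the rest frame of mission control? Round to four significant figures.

503.5 m

From Δt = γΔτ: γ = 129/89.1 = 1.44781.
The rod contracts by the same γ: 729 m / 1.44781 = 503.5 m.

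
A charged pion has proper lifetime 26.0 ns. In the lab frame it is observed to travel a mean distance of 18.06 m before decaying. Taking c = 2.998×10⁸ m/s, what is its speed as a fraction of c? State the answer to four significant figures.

0.9181c

Lab distance = (lab lifetime)·v = γτ·βc, so βγ = d/(cτ) = 18.06/(2.998×10⁸ × 2.600×10^-8) = 2.3169.
With βγ = 2.3169: γ² = 1 + (βγ)² = 6.36803, and β = (βγ)/γ = 2.3169/2.5235 = 0.9181.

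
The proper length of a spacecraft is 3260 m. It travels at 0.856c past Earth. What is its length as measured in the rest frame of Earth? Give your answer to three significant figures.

γ = 1/√(1 − β²) = 1/√(1 − 0.732736) = 1/√0.267264 = 1/0.516976 = 1.9343.
Length contraction: L = L₀/γ = 3260/1.9343 = 1690 m.

1690 m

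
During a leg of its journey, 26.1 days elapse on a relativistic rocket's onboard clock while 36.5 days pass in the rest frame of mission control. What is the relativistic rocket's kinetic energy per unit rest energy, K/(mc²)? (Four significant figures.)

0.3985

The time-dilation ratio gives γ = 36.5/26.1 = 1.39847.
Since K = (γ−1)mc², K/(mc²) = 1.39847 − 1 = 0.3985.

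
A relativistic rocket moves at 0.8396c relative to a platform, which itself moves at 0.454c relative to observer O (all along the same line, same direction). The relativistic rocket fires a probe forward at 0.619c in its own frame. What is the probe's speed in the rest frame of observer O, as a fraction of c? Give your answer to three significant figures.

Apply u = (u'+v)/(1+u'v) twice. Probe in the platform frame: (0.619+0.8396)/(1+0.619·0.8396) = 1.4586/1.5197124 = 0.95979c.
That velocity, transformed to the rest frame of observer O: (0.95979+0.454)/(1+0.95979·0.454) = 1.41379/1.43574466 = 0.98471c.

0.985c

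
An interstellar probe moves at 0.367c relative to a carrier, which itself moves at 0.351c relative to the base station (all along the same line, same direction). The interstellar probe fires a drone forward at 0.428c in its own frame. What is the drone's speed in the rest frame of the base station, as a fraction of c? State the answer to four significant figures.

0.8364c

First combine the drone and interstellar probe (S''→S'): u₁ = (0.428 + 0.367)/(1 + 0.428×0.367) = 0.795/1.157076 = 0.68708.
Then combine with the carrier (S'→S): u = (0.68708 + 0.351)/(1 + 0.68708×0.351) = 1.03808/1.24116508 = 0.83638.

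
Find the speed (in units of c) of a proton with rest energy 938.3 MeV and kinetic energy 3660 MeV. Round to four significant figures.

0.9790c

K = (γ−1)mc², so γ = 1 + 3660/938.3 = 4.9007.
Then v/c = √(1 − γ⁻²) = √(1 − 0.0416374) = √0.9583626 = 0.9790.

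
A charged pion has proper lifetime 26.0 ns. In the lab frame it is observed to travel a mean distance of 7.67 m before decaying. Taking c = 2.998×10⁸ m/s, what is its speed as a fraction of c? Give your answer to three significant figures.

0.701c

Let x = d/(cτ) = 7.670 m / (2.998×10⁸ m/s × 2.600×10^-8 s) = 0.98399. Since d = βγcτ, x = βγ = β/√(1−β²).
Solving: β² = x²/(1+x²) = 0.968236/1.968236 = 0.491931, so β = 0.701.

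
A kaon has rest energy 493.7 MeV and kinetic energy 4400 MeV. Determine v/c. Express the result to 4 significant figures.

K = (γ−1)mc², so γ = 1 + 4400/493.7 = 9.9123.
Then v/c = √(1 − γ⁻²) = √(1 − 0.0101777) = √0.9898223 = 0.9949.

0.9949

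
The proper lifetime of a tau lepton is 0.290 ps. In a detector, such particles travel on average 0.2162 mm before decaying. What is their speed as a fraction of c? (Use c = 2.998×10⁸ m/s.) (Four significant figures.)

0.9278c

Lab distance = (lab lifetime)·v = γτ·βc, so βγ = d/(cτ) = 2.162×10^-4/(2.998×10⁸ × 2.900×10^-13) = 2.4867.
With βγ = 2.4867: γ² = 1 + (βγ)² = 7.18368, and β = (βγ)/γ = 2.4867/2.68024 = 0.9278.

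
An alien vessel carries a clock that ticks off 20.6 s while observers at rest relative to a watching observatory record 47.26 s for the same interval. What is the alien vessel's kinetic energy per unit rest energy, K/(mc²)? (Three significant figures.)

1.29

The time-dilation ratio gives γ = 47.26/20.6 = 2.29417.
Since K = (γ−1)mc², K/(mc²) = 2.29417 − 1 = 1.29.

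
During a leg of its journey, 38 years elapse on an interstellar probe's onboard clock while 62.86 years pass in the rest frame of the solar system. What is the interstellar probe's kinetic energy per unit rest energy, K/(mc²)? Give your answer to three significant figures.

γ = Δt/Δτ = 62.86/38 = 1.65421.
Since K = (γ−1)mc², K/(mc²) = 1.65421 − 1 = 0.654.

0.654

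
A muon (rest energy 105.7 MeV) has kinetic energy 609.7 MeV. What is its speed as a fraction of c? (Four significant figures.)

γ = 1 + K/(mc²) = 1 + 609.7/105.7 = 6.7682.
β = √(1 − 1/γ²) = √(1 − 0.02183) = √0.97817 = 0.9890.

0.9890c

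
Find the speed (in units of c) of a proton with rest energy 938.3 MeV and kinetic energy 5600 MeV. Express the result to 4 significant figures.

0.9896c

K = (γ−1)mc², so γ = 1 + 5600/938.3 = 6.9682.
Then v/c = √(1 − γ⁻²) = √(1 − 0.0205949) = √0.9794051 = 0.9896.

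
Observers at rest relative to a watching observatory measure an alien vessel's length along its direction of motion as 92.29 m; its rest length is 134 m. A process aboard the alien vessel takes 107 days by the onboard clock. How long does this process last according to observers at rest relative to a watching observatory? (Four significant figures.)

Length contraction gives γ = L₀/L = 134/92.29 = 1.45194.
The same γ dilates the second interval: 1.45194 × 107 days = 155.4 days.

155.4 days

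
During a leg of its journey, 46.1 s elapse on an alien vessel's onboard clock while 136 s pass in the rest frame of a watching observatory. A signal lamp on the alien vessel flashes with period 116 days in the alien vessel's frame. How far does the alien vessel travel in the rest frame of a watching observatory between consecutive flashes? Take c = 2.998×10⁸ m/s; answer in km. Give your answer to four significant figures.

The time-dilation ratio gives γ = 136/46.1 = 2.95011.
β = √(1 − 1/γ²) = 0.9408. Lab-frame period = γτ = 2.95011×116 days = 342.21 days. Distance = βc × γτ = 0.9408 × 2.998×10⁸ m/s × 29566944 s = 8.3394×10^15 m = 8.339×10^12 km.

8.339×10^12 km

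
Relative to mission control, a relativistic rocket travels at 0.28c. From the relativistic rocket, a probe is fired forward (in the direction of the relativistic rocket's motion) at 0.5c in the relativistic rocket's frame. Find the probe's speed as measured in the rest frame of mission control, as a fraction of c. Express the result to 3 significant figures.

0.684c

In units of c, u = (u' + v)/(1 + u'v) with u' = 0.5 and v = 0.28.
Numerator: 0.5 + 0.28 = 0.78. Denominator: 1 + (0.5)(0.28) = 1.14.
u = 0.78/1.14 = 0.68421, so the speed is 0.684c.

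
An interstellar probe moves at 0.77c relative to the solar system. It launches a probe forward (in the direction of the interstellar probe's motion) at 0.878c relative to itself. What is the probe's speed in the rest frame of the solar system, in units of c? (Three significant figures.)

0.983c

In units of c, u = (u' + v)/(1 + u'v) with u' = 0.878 and v = 0.77.
Numerator: 0.878 + 0.77 = 1.648. Denominator: 1 + (0.878)(0.77) = 1.67606.
u = 1.648/1.67606 = 0.98326, so the speed is 0.983c.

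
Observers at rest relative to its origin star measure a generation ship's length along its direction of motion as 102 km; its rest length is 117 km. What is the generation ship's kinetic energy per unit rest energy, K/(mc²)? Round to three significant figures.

0.147

Length contraction gives γ = L₀/L = 117/102 = 1.14706.
Since K = (γ−1)mc², K/(mc²) = 1.14706 − 1 = 0.147.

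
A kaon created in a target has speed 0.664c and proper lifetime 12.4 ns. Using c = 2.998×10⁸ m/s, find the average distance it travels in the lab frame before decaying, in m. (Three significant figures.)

β² = 0.440896, so γ = 1/√0.559104 = 1.3374.
Lab-frame lifetime: Δt = γτ = 1.3374 × 12.4 ns = 16.584 ns.
Distance: d = vΔt = 0.664 × 2.998×10⁸ m/s × 1.6584×10^-8 s = 3.30 m.

3.30 m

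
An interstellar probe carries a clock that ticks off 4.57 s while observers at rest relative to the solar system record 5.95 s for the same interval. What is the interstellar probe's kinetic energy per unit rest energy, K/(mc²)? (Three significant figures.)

From Δt = γΔτ: γ = 5.95/4.57 = 1.30197.
Since K = (γ−1)mc², K/(mc²) = 1.30197 − 1 = 0.302.

0.302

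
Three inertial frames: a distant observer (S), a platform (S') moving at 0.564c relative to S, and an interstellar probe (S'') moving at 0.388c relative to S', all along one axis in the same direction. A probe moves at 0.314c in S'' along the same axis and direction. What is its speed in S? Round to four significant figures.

First combine the probe and interstellar probe (S''→S'): u₁ = (0.314 + 0.388)/(1 + 0.314×0.388) = 0.702/1.121832 = 0.62576.
Then combine with the platform (S'→S): u = (0.62576 + 0.564)/(1 + 0.62576×0.564) = 1.18976/1.35292864 = 0.8794.

0.8794c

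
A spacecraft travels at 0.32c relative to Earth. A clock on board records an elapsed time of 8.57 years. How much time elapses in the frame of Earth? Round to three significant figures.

γ = 1/√(1 − β²) = 1/√(1 − 0.1024) = 1/√0.8976 = 1/0.947418 = 1.0555.
Time dilation: Δt = γ·Δτ = 1.0555 × 8.57 = 9.05 years.

9.05 years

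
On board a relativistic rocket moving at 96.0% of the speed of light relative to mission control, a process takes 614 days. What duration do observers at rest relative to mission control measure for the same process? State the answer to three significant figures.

Lorentz factor: γ = (1 − 0.9216)^(−1/2) = 3.5714.
Time dilation: Δt = γ·Δτ = 3.5714 × 614 = 2190 days.

2190 days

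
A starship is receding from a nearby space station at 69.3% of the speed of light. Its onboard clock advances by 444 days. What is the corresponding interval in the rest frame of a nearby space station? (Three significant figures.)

β² = 0.480249, so γ = 1/√0.519751 = 1.3871.
Time dilation: Δt = γ·Δτ = 1.3871 × 444 = 616 days.

616 days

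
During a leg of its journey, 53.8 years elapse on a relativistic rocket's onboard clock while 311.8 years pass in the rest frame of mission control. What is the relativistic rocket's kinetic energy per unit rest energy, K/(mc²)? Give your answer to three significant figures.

4.80

The time-dilation ratio gives γ = 311.8/53.8 = 5.79554.
Since K = (γ−1)mc², K/(mc²) = 5.79554 − 1 = 4.80.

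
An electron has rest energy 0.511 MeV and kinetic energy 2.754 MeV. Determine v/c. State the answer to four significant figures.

0.9877

γ = 1 + K/(mc²) = 1 + 2.754/0.511 = 6.3894.
β = √(1 − 1/γ²) = √(1 − 0.0244951) = √0.9755049 = 0.9877.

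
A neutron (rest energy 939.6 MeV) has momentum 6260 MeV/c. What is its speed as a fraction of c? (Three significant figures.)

0.989c

βγ = pc/(mc²) = 6260/939.6 = 6.6624.
Since γ² = 1 + (βγ)² = 45.3876, γ = √45.3876 = 6.73703, and β = (βγ)/γ = 6.6624/6.73703 = 0.989.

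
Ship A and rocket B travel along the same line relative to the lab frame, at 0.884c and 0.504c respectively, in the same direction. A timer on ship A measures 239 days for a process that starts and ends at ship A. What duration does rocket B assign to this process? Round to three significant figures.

328 days

The velocity of ship A relative to rocket B is (0.884 − 0.504)c / (1 − 0.884×0.504) = 0.68535c; relative speed 0.68535c.
At |u| = 0.68535c, γ = (1 − 0.469705)^(−1/2) = 1.3732.
Ship A's interval is proper; time dilation gives Δt_B = γΔτ = 1.3732 × 239 days = 328 days.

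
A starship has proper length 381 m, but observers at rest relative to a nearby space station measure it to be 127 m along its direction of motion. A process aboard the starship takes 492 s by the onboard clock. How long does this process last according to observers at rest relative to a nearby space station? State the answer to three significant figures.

1480 s

From L = L₀/γ: γ = 381/127 = 3.
Δt = γΔτ = 3 × 492 = 1480 s.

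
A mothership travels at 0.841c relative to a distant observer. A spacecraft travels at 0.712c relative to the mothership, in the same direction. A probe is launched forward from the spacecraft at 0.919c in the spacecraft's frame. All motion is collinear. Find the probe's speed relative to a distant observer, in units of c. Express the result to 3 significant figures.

0.999c

Apply u = (u'+v)/(1+u'v) twice. Probe in the mothership frame: (0.919+0.712)/(1+0.919·0.712) = 1.631/1.654328 = 0.9859c.
That velocity, transformed to the rest frame of a distant observer: (0.9859+0.841)/(1+0.9859·0.841) = 1.8269/1.8291419 = 0.99877c.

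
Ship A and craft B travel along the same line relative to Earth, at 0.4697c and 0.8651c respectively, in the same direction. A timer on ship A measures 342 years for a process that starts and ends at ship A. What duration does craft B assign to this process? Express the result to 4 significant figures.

Transform ship A's velocity into craft B's frame: (0.4697 − 0.8651)/(1 − 0.4697·0.8651) = −0.3954/0.59366253, so the relative speed is 0.66603c.
γ for this relative speed: γ = 1/√(1 − 0.443596) = 1.3406.
Ship A's interval is proper; time dilation gives Δt_B = γΔτ = 1.3406 × 342 years = 458.5 years.

458.5 years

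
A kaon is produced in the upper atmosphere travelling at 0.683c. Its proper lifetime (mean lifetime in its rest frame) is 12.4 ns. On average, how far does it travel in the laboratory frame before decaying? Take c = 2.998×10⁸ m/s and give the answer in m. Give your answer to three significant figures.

γ = 1/√(1 − β²) = 1/√(1 − 0.466489) = 1/√0.533511 = 1/0.730418 = 1.3691.
Lab-frame lifetime: Δt = γτ = 1.3691 × 12.4 ns = 16.977 ns.
Distance: d = vΔt = 0.683 × 2.998×10⁸ m/s × 1.6977×10^-8 s = 3.48 m.

3.48 m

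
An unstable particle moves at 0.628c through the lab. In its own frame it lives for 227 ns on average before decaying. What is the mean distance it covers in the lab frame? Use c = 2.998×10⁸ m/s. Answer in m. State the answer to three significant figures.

54.9 m

γ = 1/√(1 − β²) = 1/√(1 − 0.394384) = 1/√0.605616 = 1/0.778213 = 1.285.
Lab-frame lifetime: Δt = γτ = 1.285 × 227 ns = 291.69 ns.
Distance: d = vΔt = 0.628 × 2.998×10⁸ m/s × 2.9169×10^-7 s = 54.9 m.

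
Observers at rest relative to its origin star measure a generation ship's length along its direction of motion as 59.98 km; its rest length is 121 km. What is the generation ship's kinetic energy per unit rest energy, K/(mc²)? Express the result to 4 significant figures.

From L = L₀/γ: γ = 121/59.98 = 2.01734.
K/(mc²) = γ − 1 = 2.01734 − 1 = 1.017.

1.017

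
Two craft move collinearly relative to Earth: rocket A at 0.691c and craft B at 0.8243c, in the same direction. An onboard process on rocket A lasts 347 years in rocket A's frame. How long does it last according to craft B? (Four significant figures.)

364.9 years

Transform rocket A's velocity into craft B's frame: (0.691 − 0.8243)/(1 − 0.691·0.8243) = −0.1333/0.4304087, so the relative speed is 0.30971c.
γ for this relative speed: γ = 1/√(1 − 0.0959203) = 1.0517.
Rocket A's interval is proper; time dilation gives Δt_B = γΔτ = 1.0517 × 347 years = 364.9 years.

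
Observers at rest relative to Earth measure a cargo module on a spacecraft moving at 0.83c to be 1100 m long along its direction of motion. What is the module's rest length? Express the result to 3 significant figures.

1970 m

γ = 1/√(1 − β²) = 1/√(1 − 0.6889) = 1/√0.3111 = 1/0.557763 = 1.7929.
Proper length: L₀ = γ·L = 1.7929 × 1100 = 1970 m.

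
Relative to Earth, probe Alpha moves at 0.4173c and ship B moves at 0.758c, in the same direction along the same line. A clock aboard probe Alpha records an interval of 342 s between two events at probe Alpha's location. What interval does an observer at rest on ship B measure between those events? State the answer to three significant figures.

394 s

Speed of probe Alpha in ship B's frame: u = (v_A − v_B)/(1 − v_A v_B/c²) = (0.4173 − 0.758)/(1 − 0.4173×0.758) = −0.3407/0.6836866 = −0.49833; |u| = 0.49833c.
γ for this relative speed: γ = 1/√(1 − 0.248333) = 1.1534.
Probe Alpha's interval is proper; time dilation gives Δt_B = γΔτ = 1.1534 × 342 s = 394 s.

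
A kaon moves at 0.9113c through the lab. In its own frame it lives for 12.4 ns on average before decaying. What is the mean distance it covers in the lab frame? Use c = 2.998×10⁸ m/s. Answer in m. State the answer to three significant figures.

γ = 1/√(1 − β²) = 1/√(1 − 0.83046769) = 1/√0.16953231 = 1/0.411743 = 2.4287.
Lab-frame lifetime: Δt = γτ = 2.4287 × 12.4 ns = 30.116 ns.
Distance: d = vΔt = 0.9113 × 2.998×10⁸ m/s × 3.0116×10^-8 s = 8.23 m.

8.23 m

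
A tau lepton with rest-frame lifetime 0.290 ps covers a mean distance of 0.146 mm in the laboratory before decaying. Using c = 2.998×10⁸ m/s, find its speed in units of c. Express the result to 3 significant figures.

Lab distance = (lab lifetime)·v = γτ·βc, so βγ = d/(cτ) = 1.460×10^-4/(2.998×10⁸ × 2.900×10^-13) = 1.6793.
With βγ = 1.6793: γ² = 1 + (βγ)² = 3.82005, and β = (βγ)/γ = 1.6793/1.95449 = 0.859.

0.859c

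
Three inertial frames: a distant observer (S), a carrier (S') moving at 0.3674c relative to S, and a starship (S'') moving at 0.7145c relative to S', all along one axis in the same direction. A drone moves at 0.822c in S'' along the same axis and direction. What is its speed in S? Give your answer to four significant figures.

0.9851c

Compose velocities in two stages. Stage 1 (into S'): u₁ = (0.822+0.7145)/(1+0.822×0.7145) = 0.96798.
Stage 2 (into S): u = (0.96798+0.3674)/(1+0.96798×0.3674) = 0.98506, so the speed is 0.9851c.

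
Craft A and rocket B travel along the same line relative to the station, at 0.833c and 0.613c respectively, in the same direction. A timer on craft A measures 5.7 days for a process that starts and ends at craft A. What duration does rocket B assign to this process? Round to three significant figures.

6.38 days

Speed of craft A in rocket B's frame: u = (v_A − v_B)/(1 − v_A v_B/c²) = (0.833 − 0.613)/(1 − 0.833×0.613) = 0.22/0.489371 = 0.44956; |u| = 0.44956c.
γ for this relative speed: γ = 1/√(1 − 0.202104) = 1.1195.
Craft A's interval is proper; time dilation gives Δt_B = γΔτ = 1.1195 × 5.7 days = 6.38 days.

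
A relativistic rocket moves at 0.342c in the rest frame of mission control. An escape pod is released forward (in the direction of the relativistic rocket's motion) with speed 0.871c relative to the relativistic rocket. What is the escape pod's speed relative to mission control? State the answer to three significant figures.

Relativistic velocity addition: u = (u' + v)/(1 + u'v/c²), with u' = 0.871c and v = 0.342c.
Numerator: 0.871 + 0.342 = 1.213. Denominator: 1 + (0.871)(0.342) = 1.297882.
u = 1.213/1.297882 = 0.9346, so the speed is 0.935c.

0.935c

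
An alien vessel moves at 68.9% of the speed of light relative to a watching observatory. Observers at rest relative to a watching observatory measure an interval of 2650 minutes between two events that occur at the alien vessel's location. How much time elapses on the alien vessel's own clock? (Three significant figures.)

1920 minutes

With β = 0.689, γ = 1/√(1 − 0.689²) = 1/√0.525279 = 1.3798.
The alien vessel's clock runs slow as seen from a watching observatory, so Δτ = Δt/γ = 2650/1.3798 = 1920 minutes.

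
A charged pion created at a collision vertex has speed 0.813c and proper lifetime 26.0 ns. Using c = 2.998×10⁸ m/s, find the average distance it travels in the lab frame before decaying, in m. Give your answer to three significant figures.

10.9 m

With β = 0.813, γ = 1/√(1 − 0.813²) = 1/√0.339031 = 1.7174.
Lab-frame lifetime: Δt = γτ = 1.7174 × 26.0 ns = 44.652 ns.
Distance: d = vΔt = 0.813 × 2.998×10⁸ m/s × 4.4652×10^-8 s = 10.9 m.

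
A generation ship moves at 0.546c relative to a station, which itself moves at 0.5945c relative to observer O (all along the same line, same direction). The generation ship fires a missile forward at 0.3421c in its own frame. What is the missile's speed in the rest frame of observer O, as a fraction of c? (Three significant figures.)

0.929c

Apply u = (u'+v)/(1+u'v) twice. Missile in the station frame: (0.3421+0.546)/(1+0.3421·0.546) = 0.8881/1.1867866 = 0.74832c.
That velocity, transformed to the rest frame of observer O: (0.74832+0.5945)/(1+0.74832·0.5945) = 1.34282/1.44487624 = 0.92937c.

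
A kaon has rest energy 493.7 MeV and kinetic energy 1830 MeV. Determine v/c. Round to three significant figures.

γ = 1 + K/(mc²) = 1 + 1830/493.7 = 4.7067.
β = √(1 − 1/γ²) = √(1 − 0.0451406) = √0.9548594 = 0.977.

0.977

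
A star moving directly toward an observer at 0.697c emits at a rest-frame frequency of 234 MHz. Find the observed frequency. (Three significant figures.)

Relativistic Doppler (source moving toward): f_obs = f_src · √((1+β)/(1−β)).
With β = 0.697: factor = √(1.697/0.303) = 2.3666.
f_obs = 234 × 2.3666 = 554 MHz.

554 MHz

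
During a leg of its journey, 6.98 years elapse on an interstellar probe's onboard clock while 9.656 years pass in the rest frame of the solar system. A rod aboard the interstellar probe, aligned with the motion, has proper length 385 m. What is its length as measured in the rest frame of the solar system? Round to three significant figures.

The time-dilation ratio gives γ = 9.656/6.98 = 1.38338.
L = L₀/γ = 385/1.38338 = 278 m.

278 m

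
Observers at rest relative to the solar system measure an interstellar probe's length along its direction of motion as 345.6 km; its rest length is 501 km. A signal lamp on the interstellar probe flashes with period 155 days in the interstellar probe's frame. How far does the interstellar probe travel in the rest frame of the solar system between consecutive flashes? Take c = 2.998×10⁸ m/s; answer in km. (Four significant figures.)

Length contraction gives γ = L₀/L = 501/345.6 = 1.44965.
β = √(1 − 1/γ²) = 0.72398. Lab-frame period = γτ = 1.44965×155 days = 224.7 days. Distance = βc × γτ = 0.72398 × 2.998×10⁸ m/s × 19414080 s = 4.2138×10^15 m = 4.214×10^12 km.

4.214×10^12 km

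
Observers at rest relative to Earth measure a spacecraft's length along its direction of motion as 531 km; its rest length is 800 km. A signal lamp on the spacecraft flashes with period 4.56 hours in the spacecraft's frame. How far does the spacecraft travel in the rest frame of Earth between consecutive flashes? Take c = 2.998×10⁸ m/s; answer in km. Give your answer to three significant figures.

γ = L₀/L = 800/531 = 1.50659.
β = √(1 − 1/γ²) = 0.74795. Lab-frame period = γτ = 1.50659×4.56 hours = 6.8701 hours. Distance = βc × γτ = 0.74795 × 2.998×10⁸ m/s × 24732.36 s = 5.5459×10^12 m = 5.55×10^9 km.

5.55×10^9 km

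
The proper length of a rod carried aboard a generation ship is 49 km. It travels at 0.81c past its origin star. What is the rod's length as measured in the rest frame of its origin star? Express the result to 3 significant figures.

28.7 km

γ = 1/√(1 − β²) = 1/√(1 − 0.6561) = 1/√0.3439 = 1/0.58643 = 1.7052.
Length contraction: L = L₀/γ = 49/1.7052 = 28.7 km.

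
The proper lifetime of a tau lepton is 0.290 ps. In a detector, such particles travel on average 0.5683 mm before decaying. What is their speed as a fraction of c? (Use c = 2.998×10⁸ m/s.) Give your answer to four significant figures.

0.9885c

d = βγcτ ⇒ βγ = d/(cτ) = 5.683×10^-4 m / (8.6942×10^-5 m) = 6.5365.
β = (βγ)/√(1+(βγ)²) = 6.5365/√43.7258 = 0.9885.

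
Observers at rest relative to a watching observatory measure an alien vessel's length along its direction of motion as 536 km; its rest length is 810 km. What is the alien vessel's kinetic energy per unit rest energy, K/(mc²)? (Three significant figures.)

γ = L₀/L = 810/536 = 1.51119.
Since K = (γ−1)mc², K/(mc²) = 1.51119 − 1 = 0.511.

0.511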